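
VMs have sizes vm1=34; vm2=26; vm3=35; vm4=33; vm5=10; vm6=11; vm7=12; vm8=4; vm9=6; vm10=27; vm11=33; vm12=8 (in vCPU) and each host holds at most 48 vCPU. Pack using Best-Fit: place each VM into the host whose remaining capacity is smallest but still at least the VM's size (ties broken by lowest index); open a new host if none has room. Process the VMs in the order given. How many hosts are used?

6 hosts

host 1: place vm1 (34 vCPU), 14 vCPU left
host 2: place vm2 (26 vCPU), 22 vCPU left
host 3: place vm3 (35 vCPU), 13 vCPU left
host 4: place vm4 (33 vCPU), 15 vCPU left
host 3: place vm5 (10 vCPU), 3 vCPU left
host 1: place vm6 (11 vCPU), 3 vCPU left
host 4: place vm7 (12 vCPU), 3 vCPU left
host 2: place vm8 (4 vCPU), 18 vCPU left
host 2: place vm9 (6 vCPU), 12 vCPU left
host 5: place vm10 (27 vCPU), 21 vCPU left
host 6: place vm11 (33 vCPU), 15 vCPU left
host 2: place vm12 (8 vCPU), 4 vCPU left
Final hosts: [34,11] [26,4,6,8] [35,10] [33,12] [27] [33].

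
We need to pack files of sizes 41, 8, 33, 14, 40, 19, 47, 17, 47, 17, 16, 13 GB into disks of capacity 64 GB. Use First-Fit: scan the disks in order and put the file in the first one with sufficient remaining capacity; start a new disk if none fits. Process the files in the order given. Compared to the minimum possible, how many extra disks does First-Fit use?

1

First-Fit: [41,8,14] [33,19] [40,17] [47,17] [47,16] [13] → 6 disks.
Total size 312 GB; any packing needs at least ⌈312/64⌉ = 5 disks.
An optimal packing achieves that bound: [47,17] [47,17] [41,19] [40,16,8] [33,14,13] → 5 disks.
Excess: 6 − 5 = 1.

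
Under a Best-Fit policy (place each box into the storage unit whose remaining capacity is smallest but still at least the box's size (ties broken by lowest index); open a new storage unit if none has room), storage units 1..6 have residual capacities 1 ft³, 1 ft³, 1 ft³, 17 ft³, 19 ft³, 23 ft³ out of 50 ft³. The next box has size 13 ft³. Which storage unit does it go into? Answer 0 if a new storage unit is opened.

4

Storage units with room: storage unit 4 (17 ft³), storage unit 5 (19 ft³), storage unit 6 (23 ft³).
Tightest fit is storage unit 4 with 17 ft³ free.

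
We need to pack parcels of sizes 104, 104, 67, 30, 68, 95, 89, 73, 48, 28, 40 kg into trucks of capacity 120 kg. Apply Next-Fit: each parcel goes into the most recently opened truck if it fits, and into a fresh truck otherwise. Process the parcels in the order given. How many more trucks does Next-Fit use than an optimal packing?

1

Next-Fit: [104] [104] [67,30] [68] [95] [89] [73] [48,28,40] → 8 trucks.
Total size 746 kg; any packing needs at least ⌈746/120⌉ = 7 trucks.
An optimal packing achieves that bound: [104] [104] [95] [89,30] [73,40] [68,48] [67,28] → 7 trucks.
Excess: 8 − 7 = 1.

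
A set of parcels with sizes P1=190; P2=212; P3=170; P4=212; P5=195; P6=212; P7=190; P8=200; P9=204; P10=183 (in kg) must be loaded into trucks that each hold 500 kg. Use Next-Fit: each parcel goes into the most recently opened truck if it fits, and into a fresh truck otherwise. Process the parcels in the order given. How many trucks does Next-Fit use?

5

P1 (190 kg) → truck 1 (remaining 310 kg)
P2 (212 kg) → truck 1 (remaining 98 kg)
P3 (170 kg) → truck 2 (remaining 330 kg)
P4 (212 kg) → truck 2 (remaining 118 kg)
P5 (195 kg) → truck 3 (remaining 305 kg)
P6 (212 kg) → truck 3 (remaining 93 kg)
P7 (190 kg) → truck 4 (remaining 310 kg)
P8 (200 kg) → truck 4 (remaining 110 kg)
P9 (204 kg) → truck 5 (remaining 296 kg)
P10 (183 kg) → truck 5 (remaining 113 kg)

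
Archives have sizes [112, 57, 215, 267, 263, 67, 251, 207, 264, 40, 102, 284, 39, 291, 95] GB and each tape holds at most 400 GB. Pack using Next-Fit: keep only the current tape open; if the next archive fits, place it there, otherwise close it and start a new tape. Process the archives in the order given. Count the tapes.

112 GB → tape 1 (remaining 288 GB)
57 GB → tape 1 (remaining 231 GB)
215 GB → tape 1 (remaining 16 GB)
267 GB → tape 2 (remaining 133 GB)
263 GB → tape 3 (remaining 137 GB)
67 GB → tape 3 (remaining 70 GB)
251 GB → tape 4 (remaining 149 GB)
207 GB → tape 5 (remaining 193 GB)
264 GB → tape 6 (remaining 136 GB)
40 GB → tape 6 (remaining 96 GB)
102 GB → tape 7 (remaining 298 GB)
284 GB → tape 7 (remaining 14 GB)
39 GB → tape 8 (remaining 361 GB)
291 GB → tape 8 (remaining 70 GB)
95 GB → tape 9 (remaining 305 GB)

9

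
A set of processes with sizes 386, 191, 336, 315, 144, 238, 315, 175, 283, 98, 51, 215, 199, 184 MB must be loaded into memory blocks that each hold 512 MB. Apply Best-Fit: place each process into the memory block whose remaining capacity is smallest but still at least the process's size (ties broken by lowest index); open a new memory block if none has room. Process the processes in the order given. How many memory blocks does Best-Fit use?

memory block 1: place 386 MB, 126 MB left
memory block 2: place 191 MB, 321 MB left
memory block 3: place 336 MB, 176 MB left
memory block 2: place 315 MB, 6 MB left
memory block 3: place 144 MB, 32 MB left
memory block 4: place 238 MB, 274 MB left
memory block 5: place 315 MB, 197 MB left
memory block 5: place 175 MB, 22 MB left
memory block 6: place 283 MB, 229 MB left
memory block 1: place 98 MB, 28 MB left
memory block 6: place 51 MB, 178 MB left
memory block 4: place 215 MB, 59 MB left
memory block 7: place 199 MB, 313 MB left
memory block 7: place 184 MB, 129 MB left
Final memory blocks: [386,98] [191,315] [336,144] [238,215] [315,175] [283,51] [199,184].

7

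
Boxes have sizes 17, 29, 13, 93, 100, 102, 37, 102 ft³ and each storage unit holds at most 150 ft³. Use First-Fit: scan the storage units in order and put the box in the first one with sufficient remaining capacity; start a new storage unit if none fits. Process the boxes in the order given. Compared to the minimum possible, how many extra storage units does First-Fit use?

1

First-Fit: [17,29,13,37] [93] [100] [102] [102] → 5 storage units.
Total size 493 ft³; any packing needs at least ⌈493/150⌉ = 4 storage units.
An optimal packing achieves that bound: [102,37] [102,29,17] [100,13] [93] → 4 storage units.
Excess: 5 − 4 = 1.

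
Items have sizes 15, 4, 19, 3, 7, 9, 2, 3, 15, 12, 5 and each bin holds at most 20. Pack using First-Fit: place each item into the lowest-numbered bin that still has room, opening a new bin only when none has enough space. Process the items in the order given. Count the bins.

bin 1: place 15, 5 left
bin 1: place 4, 1 left
bin 2: place 19, 1 left
bin 3: place 3, 17 left
bin 3: place 7, 10 left
bin 3: place 9, 1 left
bin 4: place 2, 18 left
bin 4: place 3, 15 left
bin 4: place 15, 0 left
bin 5: place 12, 8 left
bin 5: place 5, 3 left

5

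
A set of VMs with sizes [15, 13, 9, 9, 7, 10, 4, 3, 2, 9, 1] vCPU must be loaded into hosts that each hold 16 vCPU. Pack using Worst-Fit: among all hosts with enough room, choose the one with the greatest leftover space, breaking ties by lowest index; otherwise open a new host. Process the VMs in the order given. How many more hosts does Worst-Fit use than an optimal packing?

Worst-Fit: [15] [13,2] [9,7] [9,4] [10,3] [9,1] → 6 hosts.
Total size 82 vCPU; any packing needs at least ⌈82/16⌉ = 6 hosts.
So 6 is already optimal.

0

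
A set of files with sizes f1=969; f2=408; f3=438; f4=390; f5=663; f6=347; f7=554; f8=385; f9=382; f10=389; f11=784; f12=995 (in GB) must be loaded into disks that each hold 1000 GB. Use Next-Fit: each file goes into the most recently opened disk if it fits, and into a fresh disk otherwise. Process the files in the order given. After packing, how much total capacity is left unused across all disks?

disk 1: place f1 (969 GB), 31 GB left
disk 2: place f2 (408 GB), 592 GB left
disk 2: place f3 (438 GB), 154 GB left
disk 3: place f4 (390 GB), 610 GB left
disk 4: place f5 (663 GB), 337 GB left
disk 5: place f6 (347 GB), 653 GB left
disk 5: place f7 (554 GB), 99 GB left
disk 6: place f8 (385 GB), 615 GB left
disk 6: place f9 (382 GB), 233 GB left
disk 7: place f10 (389 GB), 611 GB left
disk 8: place f11 (784 GB), 216 GB left
disk 9: place f12 (995 GB), 5 GB left
9 disks × 1000 GB = 9000 GB; used 6704 GB; unused 2296 GB.

2296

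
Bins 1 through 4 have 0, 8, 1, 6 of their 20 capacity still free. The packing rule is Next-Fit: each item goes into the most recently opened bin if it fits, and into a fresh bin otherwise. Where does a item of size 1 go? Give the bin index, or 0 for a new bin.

Next-Fit only looks at bin 4, which has 6 free.
1 fits there.

4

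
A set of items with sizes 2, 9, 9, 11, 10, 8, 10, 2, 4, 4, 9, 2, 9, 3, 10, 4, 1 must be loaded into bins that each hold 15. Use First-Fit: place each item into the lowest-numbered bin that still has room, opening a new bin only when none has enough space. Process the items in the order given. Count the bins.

2 → bin 1 (remaining 13)
9 → bin 1 (remaining 4)
9 → bin 2 (remaining 6)
11 → bin 3 (remaining 4)
10 → bin 4 (remaining 5)
8 → bin 5 (remaining 7)
10 → bin 6 (remaining 5)
2 → bin 1 (remaining 2)
4 → bin 2 (remaining 2)
4 → bin 3 (remaining 0)
9 → bin 7 (remaining 6)
2 → bin 1 (remaining 0)
9 → bin 8 (remaining 6)
3 → bin 4 (remaining 2)
10 → bin 9 (remaining 5)
4 → bin 5 (remaining 3)
1 → bin 2 (remaining 1)
Final bins: [2,9,2,2] [9,4,1] [11,4] [10,3] [8,4] [10] [9] [9] [10].

9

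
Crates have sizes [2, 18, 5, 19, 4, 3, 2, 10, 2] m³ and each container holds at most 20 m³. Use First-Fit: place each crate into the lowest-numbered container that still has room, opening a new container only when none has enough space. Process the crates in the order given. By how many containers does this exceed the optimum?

First-Fit: [2,18] [5,4,3,2,2] [19] [10] → 4 containers.
Total size 65 m³; any packing needs at least ⌈65/20⌉ = 4 containers.
So 4 is already optimal.

0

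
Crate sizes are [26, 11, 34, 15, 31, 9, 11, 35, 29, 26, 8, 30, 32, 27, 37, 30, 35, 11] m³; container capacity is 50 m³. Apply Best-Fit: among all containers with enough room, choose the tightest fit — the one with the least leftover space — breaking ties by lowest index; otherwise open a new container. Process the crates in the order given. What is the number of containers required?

12

26 m³ → container 1 (remaining 24 m³)
11 m³ → container 1 (remaining 13 m³)
34 m³ → container 2 (remaining 16 m³)
15 m³ → container 2 (remaining 1 m³)
31 m³ → container 3 (remaining 19 m³)
9 m³ → container 1 (remaining 4 m³)
11 m³ → container 3 (remaining 8 m³)
35 m³ → container 4 (remaining 15 m³)
29 m³ → container 5 (remaining 21 m³)
26 m³ → container 6 (remaining 24 m³)
8 m³ → container 3 (remaining 0 m³)
30 m³ → container 7 (remaining 20 m³)
32 m³ → container 8 (remaining 18 m³)
27 m³ → container 9 (remaining 23 m³)
37 m³ → container 10 (remaining 13 m³)
30 m³ → container 11 (remaining 20 m³)
35 m³ → container 12 (remaining 15 m³)
11 m³ → container 10 (remaining 2 m³)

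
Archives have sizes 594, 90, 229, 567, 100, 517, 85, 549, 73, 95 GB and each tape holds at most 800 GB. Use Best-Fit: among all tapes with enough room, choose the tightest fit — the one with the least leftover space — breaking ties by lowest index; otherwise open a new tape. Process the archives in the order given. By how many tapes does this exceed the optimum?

0

Best-Fit: [594,90,100] [229,567] [517,85,73,95] [549] → 4 tapes.
Total size 2899 GB; any packing needs at least ⌈2899/800⌉ = 4 tapes.
So 4 is already optimal.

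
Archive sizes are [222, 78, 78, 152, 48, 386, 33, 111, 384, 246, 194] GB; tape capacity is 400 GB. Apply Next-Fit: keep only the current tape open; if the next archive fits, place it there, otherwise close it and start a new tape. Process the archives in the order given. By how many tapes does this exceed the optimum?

Next-Fit: [222,78,78] [152,48] [386] [33,111] [384] [246] [194] → 7 tapes.
Total size 1932 GB; any packing needs at least ⌈1932/400⌉ = 5 tapes.
An optimal packing achieves that bound: [386] [384] [246,152] [222,111,48] [194,78,78,33] → 5 tapes.
Excess: 7 − 5 = 2.

2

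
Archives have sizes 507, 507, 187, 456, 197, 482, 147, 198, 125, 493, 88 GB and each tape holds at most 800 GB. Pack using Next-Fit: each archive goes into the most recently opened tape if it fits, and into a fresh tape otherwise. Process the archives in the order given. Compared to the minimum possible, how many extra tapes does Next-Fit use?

1

Next-Fit: [507] [507,187] [456,197] [482,147] [198,125] [493,88] → 6 tapes.
Total size 3387 GB; any packing needs at least ⌈3387/800⌉ = 5 tapes.
An optimal packing achieves that bound: [507,198,88] [507,197] [493,187] [482,147,125] [456] → 5 tapes.
Excess: 6 − 5 = 1.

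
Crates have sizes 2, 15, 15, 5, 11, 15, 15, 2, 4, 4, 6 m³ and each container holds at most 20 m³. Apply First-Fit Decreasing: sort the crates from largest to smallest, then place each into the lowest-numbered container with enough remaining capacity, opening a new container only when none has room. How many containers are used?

Sorted descending: 15, 15, 15, 15, 11, 6, 5, 4, 4, 2, 2.
15 m³ → container 1 (remaining 5 m³)
15 m³ → container 2 (remaining 5 m³)
15 m³ → container 3 (remaining 5 m³)
15 m³ → container 4 (remaining 5 m³)
11 m³ → container 5 (remaining 9 m³)
6 m³ → container 5 (remaining 3 m³)
5 m³ → container 1 (remaining 0 m³)
4 m³ → container 2 (remaining 1 m³)
4 m³ → container 3 (remaining 1 m³)
2 m³ → container 4 (remaining 3 m³)
2 m³ → container 4 (remaining 1 m³)
Final containers: [15,5] [15,4] [15,4] [15,2,2] [11,6].

5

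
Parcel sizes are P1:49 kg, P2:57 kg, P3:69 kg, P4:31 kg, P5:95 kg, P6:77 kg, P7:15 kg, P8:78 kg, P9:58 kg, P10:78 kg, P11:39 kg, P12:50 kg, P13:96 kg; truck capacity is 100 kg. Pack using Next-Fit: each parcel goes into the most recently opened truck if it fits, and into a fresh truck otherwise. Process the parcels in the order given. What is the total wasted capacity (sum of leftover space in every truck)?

208

Put P1 (49 kg) in truck 1; 51 kg remain.
Put P2 (57 kg) in truck 2; 43 kg remain.
Put P3 (69 kg) in truck 3; 31 kg remain.
Put P4 (31 kg) in truck 3; 0 kg remain.
Put P5 (95 kg) in truck 4; 5 kg remain.
Put P6 (77 kg) in truck 5; 23 kg remain.
Put P7 (15 kg) in truck 5; 8 kg remain.
Put P8 (78 kg) in truck 6; 22 kg remain.
Put P9 (58 kg) in truck 7; 42 kg remain.
Put P10 (78 kg) in truck 8; 22 kg remain.
Put P11 (39 kg) in truck 9; 61 kg remain.
Put P12 (50 kg) in truck 9; 11 kg remain.
Put P13 (96 kg) in truck 10; 4 kg remain.
10 trucks × 100 kg = 1000 kg; used 792 kg; unused 208 kg.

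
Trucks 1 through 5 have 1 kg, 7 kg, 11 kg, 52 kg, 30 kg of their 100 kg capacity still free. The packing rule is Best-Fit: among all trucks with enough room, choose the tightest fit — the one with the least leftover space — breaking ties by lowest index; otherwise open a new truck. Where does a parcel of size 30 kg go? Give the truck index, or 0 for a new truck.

Trucks with room: truck 4 (52 kg), truck 5 (30 kg).
Tightest fit is truck 5 with 30 kg free.

5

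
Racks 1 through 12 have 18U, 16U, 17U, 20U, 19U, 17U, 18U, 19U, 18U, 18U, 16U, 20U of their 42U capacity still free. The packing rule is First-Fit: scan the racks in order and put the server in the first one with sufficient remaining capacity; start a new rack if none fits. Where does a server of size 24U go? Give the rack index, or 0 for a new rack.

No rack has ≥ 24U free, so a new rack is opened.

0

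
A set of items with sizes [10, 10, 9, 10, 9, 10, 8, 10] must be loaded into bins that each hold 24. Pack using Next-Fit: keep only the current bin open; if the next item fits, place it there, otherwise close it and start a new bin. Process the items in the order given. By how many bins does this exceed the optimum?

Next-Fit: [10,10] [9,10] [9,10] [8,10] → 4 bins.
Total size 76; any packing needs at least ⌈76/24⌉ = 4 bins.
So 4 is already optimal.

0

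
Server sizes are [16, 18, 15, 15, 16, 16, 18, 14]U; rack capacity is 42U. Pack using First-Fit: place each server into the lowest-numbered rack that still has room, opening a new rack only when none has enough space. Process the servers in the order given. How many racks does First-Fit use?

16U → rack 1 (remaining 26U)
18U → rack 1 (remaining 8U)
15U → rack 2 (remaining 27U)
15U → rack 2 (remaining 12U)
16U → rack 3 (remaining 26U)
16U → rack 3 (remaining 10U)
18U → rack 4 (remaining 24U)
14U → rack 4 (remaining 10U)
Final racks: [16,18] [15,15] [16,16] [18,14].

4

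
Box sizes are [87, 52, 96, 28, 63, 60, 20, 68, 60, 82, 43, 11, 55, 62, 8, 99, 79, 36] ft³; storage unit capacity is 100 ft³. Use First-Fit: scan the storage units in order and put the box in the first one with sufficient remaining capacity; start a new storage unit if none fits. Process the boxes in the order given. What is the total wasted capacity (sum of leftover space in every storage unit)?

storage unit 1: place 87 ft³, 13 ft³ left
storage unit 2: place 52 ft³, 48 ft³ left
storage unit 3: place 96 ft³, 4 ft³ left
storage unit 2: place 28 ft³, 20 ft³ left
storage unit 4: place 63 ft³, 37 ft³ left
storage unit 5: place 60 ft³, 40 ft³ left
storage unit 2: place 20 ft³, 0 ft³ left
storage unit 6: place 68 ft³, 32 ft³ left
storage unit 7: place 60 ft³, 40 ft³ left
storage unit 8: place 82 ft³, 18 ft³ left
storage unit 9: place 43 ft³, 57 ft³ left
storage unit 1: place 11 ft³, 2 ft³ left
storage unit 9: place 55 ft³, 2 ft³ left
storage unit 10: place 62 ft³, 38 ft³ left
storage unit 4: place 8 ft³, 29 ft³ left
storage unit 11: place 99 ft³, 1 ft³ left
storage unit 12: place 79 ft³, 21 ft³ left
storage unit 5: place 36 ft³, 4 ft³ left
12 storage units × 100 ft³ = 1200 ft³; used 1009 ft³; unused 191 ft³.

191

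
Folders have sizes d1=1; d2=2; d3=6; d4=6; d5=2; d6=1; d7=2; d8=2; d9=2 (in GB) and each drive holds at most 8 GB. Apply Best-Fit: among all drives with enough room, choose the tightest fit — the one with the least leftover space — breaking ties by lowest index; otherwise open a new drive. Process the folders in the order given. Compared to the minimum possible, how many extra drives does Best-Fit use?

Best-Fit: [1,2,2,2] [6,2] [6,1] [2] → 4 drives.
Total size 24 GB; any packing needs at least ⌈24/8⌉ = 3 drives.
An optimal packing achieves that bound: [6,2] [6,2] [2,2,2,1,1] → 3 drives.
Excess: 4 − 3 = 1.

1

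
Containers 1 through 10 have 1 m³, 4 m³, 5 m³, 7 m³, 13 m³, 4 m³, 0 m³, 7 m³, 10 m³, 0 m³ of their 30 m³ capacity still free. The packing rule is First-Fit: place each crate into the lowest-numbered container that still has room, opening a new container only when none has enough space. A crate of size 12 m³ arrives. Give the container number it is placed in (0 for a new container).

Containers with room: container 5 (13 m³).
The first with room is container 5.

5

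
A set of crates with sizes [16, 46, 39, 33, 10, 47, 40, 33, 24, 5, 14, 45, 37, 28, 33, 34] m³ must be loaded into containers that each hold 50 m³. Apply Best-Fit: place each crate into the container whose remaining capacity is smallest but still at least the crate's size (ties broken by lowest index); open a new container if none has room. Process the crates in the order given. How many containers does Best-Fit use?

16 m³ → container 1 (remaining 34 m³)
46 m³ → container 2 (remaining 4 m³)
39 m³ → container 3 (remaining 11 m³)
33 m³ → container 1 (remaining 1 m³)
10 m³ → container 3 (remaining 1 m³)
47 m³ → container 4 (remaining 3 m³)
40 m³ → container 5 (remaining 10 m³)
33 m³ → container 6 (remaining 17 m³)
24 m³ → container 7 (remaining 26 m³)
5 m³ → container 5 (remaining 5 m³)
14 m³ → container 6 (remaining 3 m³)
45 m³ → container 8 (remaining 5 m³)
37 m³ → container 9 (remaining 13 m³)
28 m³ → container 10 (remaining 22 m³)
33 m³ → container 11 (remaining 17 m³)
34 m³ → container 12 (remaining 16 m³)
Final containers: [16,33] [46] [39,10] [47] [40,5] [33,14] [24] [45] [37] [28] [33] [34].

12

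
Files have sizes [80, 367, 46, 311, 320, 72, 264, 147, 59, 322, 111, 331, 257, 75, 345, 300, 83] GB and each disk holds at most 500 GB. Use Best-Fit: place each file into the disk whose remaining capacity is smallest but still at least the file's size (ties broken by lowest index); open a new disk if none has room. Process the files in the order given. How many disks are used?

9

80 GB → disk 1 (remaining 420 GB)
367 GB → disk 1 (remaining 53 GB)
46 GB → disk 1 (remaining 7 GB)
311 GB → disk 2 (remaining 189 GB)
320 GB → disk 3 (remaining 180 GB)
72 GB → disk 3 (remaining 108 GB)
264 GB → disk 4 (remaining 236 GB)
147 GB → disk 2 (remaining 42 GB)
59 GB → disk 3 (remaining 49 GB)
322 GB → disk 5 (remaining 178 GB)
111 GB → disk 5 (remaining 67 GB)
331 GB → disk 6 (remaining 169 GB)
257 GB → disk 7 (remaining 243 GB)
75 GB → disk 6 (remaining 94 GB)
345 GB → disk 8 (remaining 155 GB)
300 GB → disk 9 (remaining 200 GB)
83 GB → disk 6 (remaining 11 GB)
Final disks: [80,367,46] [311,147] [320,72,59] [264] [322,111] [331,75,83] [257] [345] [300].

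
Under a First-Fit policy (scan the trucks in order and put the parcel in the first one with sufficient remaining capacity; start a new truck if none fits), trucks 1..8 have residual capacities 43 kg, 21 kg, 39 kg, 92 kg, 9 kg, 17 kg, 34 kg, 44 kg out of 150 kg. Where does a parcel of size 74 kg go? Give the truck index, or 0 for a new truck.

Trucks with room: truck 4 (92 kg).
The first with room is truck 4.

4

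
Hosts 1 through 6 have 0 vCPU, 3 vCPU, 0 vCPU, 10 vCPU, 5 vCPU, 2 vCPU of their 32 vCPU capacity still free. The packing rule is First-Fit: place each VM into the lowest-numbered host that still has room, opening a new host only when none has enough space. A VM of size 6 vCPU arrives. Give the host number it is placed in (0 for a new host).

Hosts with room: host 4 (10 vCPU).
The first with room is host 4.

4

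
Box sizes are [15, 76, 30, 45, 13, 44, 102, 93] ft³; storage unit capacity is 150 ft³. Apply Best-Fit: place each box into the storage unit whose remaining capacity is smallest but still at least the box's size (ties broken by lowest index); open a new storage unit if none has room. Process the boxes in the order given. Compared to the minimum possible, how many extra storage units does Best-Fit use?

1

Best-Fit: [15,76,30,13] [45,44] [102] [93] → 4 storage units.
Total size 418 ft³; any packing needs at least ⌈418/150⌉ = 3 storage units.
An optimal packing achieves that bound: [102,45] [93,44,13] [76,30,15] → 3 storage units.
Excess: 4 − 3 = 1.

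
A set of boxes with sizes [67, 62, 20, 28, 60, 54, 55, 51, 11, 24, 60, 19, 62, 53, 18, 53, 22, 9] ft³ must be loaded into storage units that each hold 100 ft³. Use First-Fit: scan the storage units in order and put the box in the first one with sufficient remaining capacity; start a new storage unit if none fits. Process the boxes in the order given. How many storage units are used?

10

67 ft³ → storage unit 1 (remaining 33 ft³)
62 ft³ → storage unit 2 (remaining 38 ft³)
20 ft³ → storage unit 1 (remaining 13 ft³)
28 ft³ → storage unit 2 (remaining 10 ft³)
60 ft³ → storage unit 3 (remaining 40 ft³)
54 ft³ → storage unit 4 (remaining 46 ft³)
55 ft³ → storage unit 5 (remaining 45 ft³)
51 ft³ → storage unit 6 (remaining 49 ft³)
11 ft³ → storage unit 1 (remaining 2 ft³)
24 ft³ → storage unit 3 (remaining 16 ft³)
60 ft³ → storage unit 7 (remaining 40 ft³)
19 ft³ → storage unit 4 (remaining 27 ft³)
62 ft³ → storage unit 8 (remaining 38 ft³)
53 ft³ → storage unit 9 (remaining 47 ft³)
18 ft³ → storage unit 4 (remaining 9 ft³)
53 ft³ → storage unit 10 (remaining 47 ft³)
22 ft³ → storage unit 5 (remaining 23 ft³)
9 ft³ → storage unit 2 (remaining 1 ft³)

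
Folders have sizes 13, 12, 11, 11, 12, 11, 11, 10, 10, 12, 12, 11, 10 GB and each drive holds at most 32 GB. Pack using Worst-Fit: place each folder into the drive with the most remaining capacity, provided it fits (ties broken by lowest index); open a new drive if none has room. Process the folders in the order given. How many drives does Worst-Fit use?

drive 1: place 13 GB, 19 GB left
drive 1: place 12 GB, 7 GB left
drive 2: place 11 GB, 21 GB left
drive 2: place 11 GB, 10 GB left
drive 3: place 12 GB, 20 GB left
drive 3: place 11 GB, 9 GB left
drive 4: place 11 GB, 21 GB left
drive 4: place 10 GB, 11 GB left
drive 4: place 10 GB, 1 GB left
drive 5: place 12 GB, 20 GB left
drive 5: place 12 GB, 8 GB left
drive 6: place 11 GB, 21 GB left
drive 6: place 10 GB, 11 GB left

6 drives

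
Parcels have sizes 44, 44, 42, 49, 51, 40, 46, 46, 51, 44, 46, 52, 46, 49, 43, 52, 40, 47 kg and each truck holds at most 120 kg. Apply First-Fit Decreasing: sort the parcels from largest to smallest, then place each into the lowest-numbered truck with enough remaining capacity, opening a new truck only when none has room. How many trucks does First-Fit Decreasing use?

9

Sorted descending: 52, 52, 51, 51, 49, 49, 47, 46, 46, 46, 46, 44, 44, 44, 43, 42, 40, 40.
52 kg → truck 1 (remaining 68 kg)
52 kg → truck 1 (remaining 16 kg)
51 kg → truck 2 (remaining 69 kg)
51 kg → truck 2 (remaining 18 kg)
49 kg → truck 3 (remaining 71 kg)
49 kg → truck 3 (remaining 22 kg)
47 kg → truck 4 (remaining 73 kg)
46 kg → truck 4 (remaining 27 kg)
46 kg → truck 5 (remaining 74 kg)
46 kg → truck 5 (remaining 28 kg)
46 kg → truck 6 (remaining 74 kg)
44 kg → truck 6 (remaining 30 kg)
44 kg → truck 7 (remaining 76 kg)
44 kg → truck 7 (remaining 32 kg)
43 kg → truck 8 (remaining 77 kg)
42 kg → truck 8 (remaining 35 kg)
40 kg → truck 9 (remaining 80 kg)
40 kg → truck 9 (remaining 40 kg)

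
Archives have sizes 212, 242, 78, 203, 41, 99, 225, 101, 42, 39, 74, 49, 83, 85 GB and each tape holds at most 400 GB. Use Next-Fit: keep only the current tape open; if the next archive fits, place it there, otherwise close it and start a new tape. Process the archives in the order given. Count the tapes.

5 tapes

tape 1: place 212 GB, 188 GB left
tape 2: place 242 GB, 158 GB left
tape 2: place 78 GB, 80 GB left
tape 3: place 203 GB, 197 GB left
tape 3: place 41 GB, 156 GB left
tape 3: place 99 GB, 57 GB left
tape 4: place 225 GB, 175 GB left
tape 4: place 101 GB, 74 GB left
tape 4: place 42 GB, 32 GB left
tape 5: place 39 GB, 361 GB left
tape 5: place 74 GB, 287 GB left
tape 5: place 49 GB, 238 GB left
tape 5: place 83 GB, 155 GB left
tape 5: place 85 GB, 70 GB left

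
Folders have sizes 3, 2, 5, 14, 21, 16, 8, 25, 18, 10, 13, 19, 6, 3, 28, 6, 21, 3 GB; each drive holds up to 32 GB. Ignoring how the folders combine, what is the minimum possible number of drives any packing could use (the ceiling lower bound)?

7

Total size = 3 + 2 + 5 + 14 + 21 + 16 + 8 + 25 + 18 + 10 + 13 + 19 + 6 + 3 + 28 + 6 + 21 + 3 = 221 GB.
⌈221 / 32⌉ = 7.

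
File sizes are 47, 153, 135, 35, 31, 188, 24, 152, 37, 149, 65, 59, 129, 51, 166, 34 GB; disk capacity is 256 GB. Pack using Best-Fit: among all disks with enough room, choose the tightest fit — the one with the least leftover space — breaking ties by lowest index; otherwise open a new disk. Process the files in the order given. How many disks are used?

disk 1: place 47 GB, 209 GB left
disk 1: place 153 GB, 56 GB left
disk 2: place 135 GB, 121 GB left
disk 1: place 35 GB, 21 GB left
disk 2: place 31 GB, 90 GB left
disk 3: place 188 GB, 68 GB left
disk 3: place 24 GB, 44 GB left
disk 4: place 152 GB, 104 GB left
disk 3: place 37 GB, 7 GB left
disk 5: place 149 GB, 107 GB left
disk 2: place 65 GB, 25 GB left
disk 4: place 59 GB, 45 GB left
disk 6: place 129 GB, 127 GB left
disk 5: place 51 GB, 56 GB left
disk 7: place 166 GB, 90 GB left
disk 4: place 34 GB, 11 GB left

7 disks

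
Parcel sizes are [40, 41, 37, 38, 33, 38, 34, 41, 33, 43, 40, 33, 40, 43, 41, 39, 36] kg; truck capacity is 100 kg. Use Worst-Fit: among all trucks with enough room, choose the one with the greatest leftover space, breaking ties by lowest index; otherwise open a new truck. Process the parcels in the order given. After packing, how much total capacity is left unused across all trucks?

250

40 kg → truck 1 (remaining 60 kg)
41 kg → truck 1 (remaining 19 kg)
37 kg → truck 2 (remaining 63 kg)
38 kg → truck 2 (remaining 25 kg)
33 kg → truck 3 (remaining 67 kg)
38 kg → truck 3 (remaining 29 kg)
34 kg → truck 4 (remaining 66 kg)
41 kg → truck 4 (remaining 25 kg)
33 kg → truck 5 (remaining 67 kg)
43 kg → truck 5 (remaining 24 kg)
40 kg → truck 6 (remaining 60 kg)
33 kg → truck 6 (remaining 27 kg)
40 kg → truck 7 (remaining 60 kg)
43 kg → truck 7 (remaining 17 kg)
41 kg → truck 8 (remaining 59 kg)
39 kg → truck 8 (remaining 20 kg)
36 kg → truck 9 (remaining 64 kg)
9 trucks × 100 kg = 900 kg; used 650 kg; unused 250 kg.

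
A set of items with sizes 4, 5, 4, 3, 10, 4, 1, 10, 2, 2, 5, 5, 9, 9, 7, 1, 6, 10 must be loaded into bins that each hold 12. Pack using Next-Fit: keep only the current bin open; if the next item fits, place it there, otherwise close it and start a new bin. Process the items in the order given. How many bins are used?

bin 1: place 4, 8 left
bin 1: place 5, 3 left
bin 2: place 4, 8 left
bin 2: place 3, 5 left
bin 3: place 10, 2 left
bin 4: place 4, 8 left
bin 4: place 1, 7 left
bin 5: place 10, 2 left
bin 5: place 2, 0 left
bin 6: place 2, 10 left
bin 6: place 5, 5 left
bin 6: place 5, 0 left
bin 7: place 9, 3 left
bin 8: place 9, 3 left
bin 9: place 7, 5 left
bin 9: place 1, 4 left
bin 10: place 6, 6 left
bin 11: place 10, 2 left

11 bins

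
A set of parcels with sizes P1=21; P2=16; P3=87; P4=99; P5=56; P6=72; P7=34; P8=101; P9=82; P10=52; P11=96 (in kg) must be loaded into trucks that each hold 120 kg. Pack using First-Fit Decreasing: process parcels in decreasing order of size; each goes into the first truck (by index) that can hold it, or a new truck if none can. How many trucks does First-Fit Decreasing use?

7 trucks

Sorted descending: 101, 99, 96, 87, 82, 72, 56, 52, 34, 21, 16.
Put 101 kg in truck 1; 19 kg remain.
Put 99 kg in truck 2; 21 kg remain.
Put 96 kg in truck 3; 24 kg remain.
Put 87 kg in truck 4; 33 kg remain.
Put 82 kg in truck 5; 38 kg remain.
Put 72 kg in truck 6; 48 kg remain.
Put 56 kg in truck 7; 64 kg remain.
Put 52 kg in truck 7; 12 kg remain.
Put 34 kg in truck 5; 4 kg remain.
Put 21 kg in truck 2; 0 kg remain.
Put 16 kg in truck 1; 3 kg remain.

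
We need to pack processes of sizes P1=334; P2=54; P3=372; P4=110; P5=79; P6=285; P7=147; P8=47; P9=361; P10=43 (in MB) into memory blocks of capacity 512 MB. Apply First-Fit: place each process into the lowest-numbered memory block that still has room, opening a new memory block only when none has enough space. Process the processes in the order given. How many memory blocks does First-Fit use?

P1 (334 MB) → memory block 1 (remaining 178 MB)
P2 (54 MB) → memory block 1 (remaining 124 MB)
P3 (372 MB) → memory block 2 (remaining 140 MB)
P4 (110 MB) → memory block 1 (remaining 14 MB)
P5 (79 MB) → memory block 2 (remaining 61 MB)
P6 (285 MB) → memory block 3 (remaining 227 MB)
P7 (147 MB) → memory block 3 (remaining 80 MB)
P8 (47 MB) → memory block 2 (remaining 14 MB)
P9 (361 MB) → memory block 4 (remaining 151 MB)
P10 (43 MB) → memory block 3 (remaining 37 MB)

4 memory blocks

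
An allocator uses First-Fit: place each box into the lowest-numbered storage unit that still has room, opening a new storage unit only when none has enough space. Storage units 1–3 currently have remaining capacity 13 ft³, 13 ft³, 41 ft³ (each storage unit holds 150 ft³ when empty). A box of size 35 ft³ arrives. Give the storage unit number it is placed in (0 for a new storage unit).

Storage units with room: storage unit 3 (41 ft³).
The first with room is storage unit 3.

3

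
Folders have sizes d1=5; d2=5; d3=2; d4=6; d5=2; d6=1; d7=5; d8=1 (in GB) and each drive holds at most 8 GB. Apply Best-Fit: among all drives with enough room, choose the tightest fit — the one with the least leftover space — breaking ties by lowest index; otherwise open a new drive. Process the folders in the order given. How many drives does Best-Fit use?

Put d1 (5 GB) in drive 1; 3 GB remain.
Put d2 (5 GB) in drive 2; 3 GB remain.
Put d3 (2 GB) in drive 1; 1 GB remain.
Put d4 (6 GB) in drive 3; 2 GB remain.
Put d5 (2 GB) in drive 3; 0 GB remain.
Put d6 (1 GB) in drive 1; 0 GB remain.
Put d7 (5 GB) in drive 4; 3 GB remain.
Put d8 (1 GB) in drive 2; 2 GB remain.
Final drives: [5,2,1] [5,1] [6,2] [5].

4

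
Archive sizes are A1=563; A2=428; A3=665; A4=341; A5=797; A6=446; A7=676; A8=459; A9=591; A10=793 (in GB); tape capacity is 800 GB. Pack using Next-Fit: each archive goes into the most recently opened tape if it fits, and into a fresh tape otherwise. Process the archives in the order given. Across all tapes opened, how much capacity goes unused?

2241

tape 1: place A1 (563 GB), 237 GB left
tape 2: place A2 (428 GB), 372 GB left
tape 3: place A3 (665 GB), 135 GB left
tape 4: place A4 (341 GB), 459 GB left
tape 5: place A5 (797 GB), 3 GB left
tape 6: place A6 (446 GB), 354 GB left
tape 7: place A7 (676 GB), 124 GB left
tape 8: place A8 (459 GB), 341 GB left
tape 9: place A9 (591 GB), 209 GB left
tape 10: place A10 (793 GB), 7 GB left
10 tapes × 800 GB = 8000 GB; used 5759 GB; unused 2241 GB.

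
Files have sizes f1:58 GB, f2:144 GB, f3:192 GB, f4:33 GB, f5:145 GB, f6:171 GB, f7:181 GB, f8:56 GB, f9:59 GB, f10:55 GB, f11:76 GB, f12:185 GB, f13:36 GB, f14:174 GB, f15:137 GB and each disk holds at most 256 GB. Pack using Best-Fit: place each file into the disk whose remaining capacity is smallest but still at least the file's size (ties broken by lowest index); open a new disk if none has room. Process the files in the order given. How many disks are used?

8 disks

disk 1: place f1 (58 GB), 198 GB left
disk 1: place f2 (144 GB), 54 GB left
disk 2: place f3 (192 GB), 64 GB left
disk 1: place f4 (33 GB), 21 GB left
disk 3: place f5 (145 GB), 111 GB left
disk 4: place f6 (171 GB), 85 GB left
disk 5: place f7 (181 GB), 75 GB left
disk 2: place f8 (56 GB), 8 GB left
disk 5: place f9 (59 GB), 16 GB left
disk 4: place f10 (55 GB), 30 GB left
disk 3: place f11 (76 GB), 35 GB left
disk 6: place f12 (185 GB), 71 GB left
disk 6: place f13 (36 GB), 35 GB left
disk 7: place f14 (174 GB), 82 GB left
disk 8: place f15 (137 GB), 119 GB left
Final disks: [58,144,33] [192,56] [145,76] [171,55] [181,59] [185,36] [174] [137].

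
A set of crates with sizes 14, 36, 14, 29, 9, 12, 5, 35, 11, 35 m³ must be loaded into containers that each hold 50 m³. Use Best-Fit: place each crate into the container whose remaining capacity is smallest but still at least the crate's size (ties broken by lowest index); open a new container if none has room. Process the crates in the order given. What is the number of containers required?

5

Put 14 m³ in container 1; 36 m³ remain.
Put 36 m³ in container 1; 0 m³ remain.
Put 14 m³ in container 2; 36 m³ remain.
Put 29 m³ in container 2; 7 m³ remain.
Put 9 m³ in container 3; 41 m³ remain.
Put 12 m³ in container 3; 29 m³ remain.
Put 5 m³ in container 2; 2 m³ remain.
Put 35 m³ in container 4; 15 m³ remain.
Put 11 m³ in container 4; 4 m³ remain.
Put 35 m³ in container 5; 15 m³ remain.
Final containers: [14,36] [14,29,5] [9,12] [35,11] [35].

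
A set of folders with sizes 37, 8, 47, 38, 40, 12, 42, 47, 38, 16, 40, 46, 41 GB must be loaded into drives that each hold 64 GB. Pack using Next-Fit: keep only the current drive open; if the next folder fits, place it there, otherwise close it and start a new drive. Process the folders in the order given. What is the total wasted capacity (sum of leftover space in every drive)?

188

drive 1: place 37 GB, 27 GB left
drive 1: place 8 GB, 19 GB left
drive 2: place 47 GB, 17 GB left
drive 3: place 38 GB, 26 GB left
drive 4: place 40 GB, 24 GB left
drive 4: place 12 GB, 12 GB left
drive 5: place 42 GB, 22 GB left
drive 6: place 47 GB, 17 GB left
drive 7: place 38 GB, 26 GB left
drive 7: place 16 GB, 10 GB left
drive 8: place 40 GB, 24 GB left
drive 9: place 46 GB, 18 GB left
drive 10: place 41 GB, 23 GB left
10 drives × 64 GB = 640 GB; used 452 GB; unused 188 GB.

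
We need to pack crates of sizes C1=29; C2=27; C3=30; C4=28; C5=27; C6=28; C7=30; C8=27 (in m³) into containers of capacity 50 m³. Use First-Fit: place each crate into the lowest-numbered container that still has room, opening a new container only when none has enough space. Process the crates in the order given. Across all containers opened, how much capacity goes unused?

174

C1 (29 m³) → container 1 (remaining 21 m³)
C2 (27 m³) → container 2 (remaining 23 m³)
C3 (30 m³) → container 3 (remaining 20 m³)
C4 (28 m³) → container 4 (remaining 22 m³)
C5 (27 m³) → container 5 (remaining 23 m³)
C6 (28 m³) → container 6 (remaining 22 m³)
C7 (30 m³) → container 7 (remaining 20 m³)
C8 (27 m³) → container 8 (remaining 23 m³)
8 containers × 50 m³ = 400 m³; used 226 m³; unused 174 m³.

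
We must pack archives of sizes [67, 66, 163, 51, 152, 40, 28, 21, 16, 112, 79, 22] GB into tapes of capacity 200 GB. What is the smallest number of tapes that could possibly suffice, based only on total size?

5 tapes

Total size = 67 + 66 + 163 + 51 + 152 + 40 + 28 + 21 + 16 + 112 + 79 + 22 = 817 GB.
⌈817 / 200⌉ = 5.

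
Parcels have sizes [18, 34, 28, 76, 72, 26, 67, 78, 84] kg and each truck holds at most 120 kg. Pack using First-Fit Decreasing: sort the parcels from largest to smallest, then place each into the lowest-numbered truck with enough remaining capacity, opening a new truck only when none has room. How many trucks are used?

5

Sorted descending: 84, 78, 76, 72, 67, 34, 28, 26, 18.
Put 84 kg in truck 1; 36 kg remain.
Put 78 kg in truck 2; 42 kg remain.
Put 76 kg in truck 3; 44 kg remain.
Put 72 kg in truck 4; 48 kg remain.
Put 67 kg in truck 5; 53 kg remain.
Put 34 kg in truck 1; 2 kg remain.
Put 28 kg in truck 2; 14 kg remain.
Put 26 kg in truck 3; 18 kg remain.
Put 18 kg in truck 3; 0 kg remain.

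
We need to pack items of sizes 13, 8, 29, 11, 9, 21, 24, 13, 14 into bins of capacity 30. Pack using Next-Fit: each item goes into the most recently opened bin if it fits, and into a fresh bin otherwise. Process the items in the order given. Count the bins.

6 bins

Put 13 in bin 1; 17 remain.
Put 8 in bin 1; 9 remain.
Put 29 in bin 2; 1 remain.
Put 11 in bin 3; 19 remain.
Put 9 in bin 3; 10 remain.
Put 21 in bin 4; 9 remain.
Put 24 in bin 5; 6 remain.
Put 13 in bin 6; 17 remain.
Put 14 in bin 6; 3 remain.
Final bins: [13,8] [29] [11,9] [21] [24] [13,14].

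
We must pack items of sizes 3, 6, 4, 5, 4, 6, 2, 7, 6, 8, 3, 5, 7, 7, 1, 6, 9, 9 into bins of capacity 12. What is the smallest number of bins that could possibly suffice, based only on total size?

9

Total size = 3 + 6 + 4 + 5 + 4 + 6 + 2 + 7 + 6 + 8 + 3 + 5 + 7 + 7 + 1 + 6 + 9 + 9 = 98.
⌈98 / 12⌉ = 9.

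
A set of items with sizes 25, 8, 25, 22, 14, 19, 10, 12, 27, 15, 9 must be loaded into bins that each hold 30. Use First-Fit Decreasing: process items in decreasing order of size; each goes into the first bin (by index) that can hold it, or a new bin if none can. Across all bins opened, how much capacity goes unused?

Sorted descending: 27, 25, 25, 22, 19, 15, 14, 12, 10, 9, 8.
Put 27 in bin 1; 3 remain.
Put 25 in bin 2; 5 remain.
Put 25 in bin 3; 5 remain.
Put 22 in bin 4; 8 remain.
Put 19 in bin 5; 11 remain.
Put 15 in bin 6; 15 remain.
Put 14 in bin 6; 1 remain.
Put 12 in bin 7; 18 remain.
Put 10 in bin 5; 1 remain.
Put 9 in bin 7; 9 remain.
Put 8 in bin 4; 0 remain.
7 bins × 30 = 210; used 186; unused 24.

24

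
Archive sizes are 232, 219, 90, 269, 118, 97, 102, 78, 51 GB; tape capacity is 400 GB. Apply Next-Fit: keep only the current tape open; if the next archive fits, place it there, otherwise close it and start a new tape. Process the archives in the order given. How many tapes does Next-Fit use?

Put 232 GB in tape 1; 168 GB remain.
Put 219 GB in tape 2; 181 GB remain.
Put 90 GB in tape 2; 91 GB remain.
Put 269 GB in tape 3; 131 GB remain.
Put 118 GB in tape 3; 13 GB remain.
Put 97 GB in tape 4; 303 GB remain.
Put 102 GB in tape 4; 201 GB remain.
Put 78 GB in tape 4; 123 GB remain.
Put 51 GB in tape 4; 72 GB remain.
Final tapes: [232] [219,90] [269,118] [97,102,78,51].

4 tapes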